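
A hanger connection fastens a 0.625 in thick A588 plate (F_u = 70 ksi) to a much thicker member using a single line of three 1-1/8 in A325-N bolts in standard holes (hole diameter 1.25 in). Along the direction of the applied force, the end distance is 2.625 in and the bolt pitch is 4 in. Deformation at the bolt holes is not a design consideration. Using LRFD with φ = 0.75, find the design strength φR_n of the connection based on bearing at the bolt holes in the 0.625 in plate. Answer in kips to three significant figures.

Per bolt r_n = 1.5 l_c t F_u ≤ 3.0 d t F_u; upper limit = 3.0 × 1.125 × 0.625 × 70 = 147.7 kips.
Edge bolt: l_c = 2.625 − 1.25/2 = 2 in → 1.5 × 2 × 0.625 × 70 = 131.2 → r_n = 131.2 kips.
Interior bolts: l_c = 4 − 1.25 = 2.75 in → 1.5 × 2.75 × 0.625 × 70 = 180.5 → r_n = 147.7 kips.
R_n = 1 × 131.2 + 2 × 147.7 = 426.6 kips.
Design strength φR_n = 0.75 × 426.6 = 320 kips.

320 kips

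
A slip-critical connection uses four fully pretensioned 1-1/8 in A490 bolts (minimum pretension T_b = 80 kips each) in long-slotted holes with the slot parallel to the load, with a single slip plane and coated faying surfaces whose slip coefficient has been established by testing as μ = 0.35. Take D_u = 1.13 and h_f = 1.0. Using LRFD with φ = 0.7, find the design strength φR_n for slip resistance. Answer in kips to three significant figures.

R_n = μ · D_u · h_f · T_b · n_s · n_b = 0.35 × 1.13 × 1.0 × 80 × 1 × 4 = 126.6 kips.
Design strength φR_n = 0.7 × 126.6 = 88.6 kips.

88.6 kips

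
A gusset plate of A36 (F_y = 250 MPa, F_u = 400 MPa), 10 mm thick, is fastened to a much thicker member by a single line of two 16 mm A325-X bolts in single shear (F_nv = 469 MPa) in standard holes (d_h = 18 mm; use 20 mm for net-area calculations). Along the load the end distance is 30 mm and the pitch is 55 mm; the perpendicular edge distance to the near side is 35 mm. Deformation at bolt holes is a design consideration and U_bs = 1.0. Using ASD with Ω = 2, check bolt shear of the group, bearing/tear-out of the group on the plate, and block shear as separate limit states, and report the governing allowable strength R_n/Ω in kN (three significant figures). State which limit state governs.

Bolt shear: A_b = π·16²/4 = 201.1 mm²; R_n = 469 × 201.1 × 2 × 1 / 1000 = 188.6 kN → 188.6 / 2 = 94.3 kN.
Bearing: edge l_c = 21, r_n = 100.8 kN; interior l_c = 37, r_n = 153.6 kN; R_n = 100.8 + 1·153.6 = 254.4 kN → 127 kN.
Block shear: A_gv = 850, A_nv = 550, A_nt = 250 mm²; R_n = min(0.6F_uA_nv, 0.6F_yA_gv) + U_bs·F_u·A_nt = 227.5 kN → 114 kN.
Bolt shear governs: 94.3 kN.

94.3 kN (bolt shear governs)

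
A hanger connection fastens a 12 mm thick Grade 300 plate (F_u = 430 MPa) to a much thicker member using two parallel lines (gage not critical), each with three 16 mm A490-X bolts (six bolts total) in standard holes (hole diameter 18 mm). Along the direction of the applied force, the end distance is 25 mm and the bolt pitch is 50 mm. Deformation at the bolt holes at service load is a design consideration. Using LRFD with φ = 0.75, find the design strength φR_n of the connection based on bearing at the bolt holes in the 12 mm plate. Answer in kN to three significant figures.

Per bolt r_n = 1.2 l_c t F_u ≤ 2.4 d t F_u; upper limit = 2.4 × 16 × 12 × 430 / 1000 = 198.1 kN.
Edge bolt: l_c = 25 − 18/2 = 16 mm → 1.2 × 16 × 12 × 430 / 1000 = 99.07 → r_n = 99.07 kN.
Interior bolts: l_c = 50 − 18 = 32 mm → 1.2 × 32 × 12 × 430 / 1000 = 198.1 → r_n = 198.1 kN.
R_n = 2 × 99.07 + 4 × 198.1 = 990.7 kN.
Design strength φR_n = 0.75 × 990.7 = 743 kN.

743 kN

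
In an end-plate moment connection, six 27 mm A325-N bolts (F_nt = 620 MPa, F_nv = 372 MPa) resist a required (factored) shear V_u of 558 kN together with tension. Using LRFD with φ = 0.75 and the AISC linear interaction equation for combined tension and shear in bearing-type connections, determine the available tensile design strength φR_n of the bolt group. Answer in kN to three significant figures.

1150 kN

A_b = π·27²/4 = 572.6 mm²; f_rv = 558 × 1000 / (6 × 572.6) = 162.4 MPa.
F'_nt = 1.3 F_nt − (F_nt / φF_nv) f_rv = 1.3·620 − (620/(0.75·372))·162.4 = 445 MPa, capped at F_nt → F'_nt = 445 MPa.
R_n = F'_nt · A_b · n = 445 × 572.6 × 6 / 1000 = 1529 kN.
Design strength φR_n = 0.75 × 1529 = 1150 kN.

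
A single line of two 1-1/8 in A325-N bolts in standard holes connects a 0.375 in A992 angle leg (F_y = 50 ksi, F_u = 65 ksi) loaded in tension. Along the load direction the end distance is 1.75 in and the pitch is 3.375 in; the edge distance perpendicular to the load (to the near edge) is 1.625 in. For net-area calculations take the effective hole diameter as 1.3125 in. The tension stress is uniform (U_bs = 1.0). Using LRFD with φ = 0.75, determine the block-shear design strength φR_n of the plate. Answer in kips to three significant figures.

52.3 kips

Shear plane L_v = 1.75 + 1·3.375 = 5.125 in; A_gv = 5.125 × 0.375 = 1.922 in².
A_nv = (5.125 − 1.5·1.3125) × 0.375 = 1.184 in².
A_nt = (1.625 − 0.5·1.3125) × 0.375 = 0.3633 in².
0.6 F_u A_nv = 46.16 kips; 0.6 F_y A_gv = 57.66 kips → shear rupture governs the shear term.
R_n = 46.16 + 1.0 × 65 × 0.3633 = 69.77 kips.
Design strength φR_n = 0.75 × 69.77 = 52.3 kips.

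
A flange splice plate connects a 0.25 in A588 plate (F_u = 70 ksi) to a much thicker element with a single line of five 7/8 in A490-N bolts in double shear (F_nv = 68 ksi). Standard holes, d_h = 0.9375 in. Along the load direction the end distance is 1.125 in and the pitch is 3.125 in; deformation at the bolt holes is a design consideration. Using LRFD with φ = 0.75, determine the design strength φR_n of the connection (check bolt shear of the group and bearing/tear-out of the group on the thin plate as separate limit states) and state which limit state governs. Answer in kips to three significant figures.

121 kips (bearing governs)

Bolt shear: A_b = π·0.875²/4 = 0.6013 in²; R_n = 68 × 0.6013 × 5 × 2 = 408.9 kips → 0.75 × 408.9 = 307 kips.
Bearing (1.2 l_c t F_u ≤ 2.4 d t F_u): upper limit = 2.4·0.875·0.25·70 = 36.75 kips.
  Edge l_c = 1.125 − 0.9375/2 = 0.6562 → r_n = 13.78 kips; interior l_c = 3.125 − 0.9375 = 2.188 → r_n = 36.75 kips.
  R_n,bearing = 1·13.78 + 4·36.75 = 160.8 kips → 0.75 × 160.8 = 121 kips.
Bearing governs: 121 kips.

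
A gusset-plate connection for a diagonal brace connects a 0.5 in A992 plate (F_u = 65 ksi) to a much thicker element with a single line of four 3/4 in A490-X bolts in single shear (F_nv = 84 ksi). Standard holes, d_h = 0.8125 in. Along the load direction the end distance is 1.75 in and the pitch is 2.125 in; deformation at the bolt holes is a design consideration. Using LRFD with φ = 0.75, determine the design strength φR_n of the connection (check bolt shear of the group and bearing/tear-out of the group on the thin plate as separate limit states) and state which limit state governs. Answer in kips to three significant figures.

111 kips (bolt shear governs)

Bolt shear: A_b = π·0.75²/4 = 0.4418 in²; R_n = 84 × 0.4418 × 4 × 1 = 148.4 kips → 0.75 × 148.4 = 111 kips.
Bearing (1.2 l_c t F_u ≤ 2.4 d t F_u): upper limit = 2.4·0.75·0.5·65 = 58.5 kips.
  Edge l_c = 1.75 − 0.8125/2 = 1.344 → r_n = 52.41 kips; interior l_c = 2.125 − 0.8125 = 1.312 → r_n = 51.19 kips.
  R_n,bearing = 1·52.41 + 3·51.19 = 206 kips → 0.75 × 206 = 154 kips.
Bolt shear governs: 111 kips.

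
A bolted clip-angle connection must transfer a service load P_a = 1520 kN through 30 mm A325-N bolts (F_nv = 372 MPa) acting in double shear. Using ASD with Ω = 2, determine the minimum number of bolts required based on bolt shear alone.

A_b = π·30²/4 = 706.9 mm².
Per-bolt allowable strength R_n/Ω = 372 × 706.9 × 2 / 1000 / 2 = 263 kN.
n ≥ 1520 / 263 = 5.781 → use 6 bolts.

6 bolts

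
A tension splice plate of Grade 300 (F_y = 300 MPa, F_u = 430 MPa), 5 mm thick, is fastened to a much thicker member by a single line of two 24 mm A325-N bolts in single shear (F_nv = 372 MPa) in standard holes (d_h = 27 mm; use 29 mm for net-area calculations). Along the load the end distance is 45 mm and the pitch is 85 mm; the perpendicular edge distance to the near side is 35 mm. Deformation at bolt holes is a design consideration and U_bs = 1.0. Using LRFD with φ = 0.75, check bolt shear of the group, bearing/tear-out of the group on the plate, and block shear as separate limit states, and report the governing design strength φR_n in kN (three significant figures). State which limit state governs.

117 kN (block shear governs)

Bolt shear: A_b = π·24²/4 = 452.4 mm²; R_n = 372 × 452.4 × 2 × 1 / 1000 = 336.6 kN → 0.75 × 336.6 = 252 kN.
Bearing: edge l_c = 31.5, r_n = 81.27 kN; interior l_c = 58, r_n = 123.8 kN; R_n = 81.27 + 1·123.8 = 205.1 kN → 154 kN.
Block shear: A_gv = 650, A_nv = 432.5, A_nt = 102.5 mm²; R_n = min(0.6F_uA_nv, 0.6F_yA_gv) + U_bs·F_u·A_nt = 155.7 kN → 117 kN.
Block shear governs: 117 kN.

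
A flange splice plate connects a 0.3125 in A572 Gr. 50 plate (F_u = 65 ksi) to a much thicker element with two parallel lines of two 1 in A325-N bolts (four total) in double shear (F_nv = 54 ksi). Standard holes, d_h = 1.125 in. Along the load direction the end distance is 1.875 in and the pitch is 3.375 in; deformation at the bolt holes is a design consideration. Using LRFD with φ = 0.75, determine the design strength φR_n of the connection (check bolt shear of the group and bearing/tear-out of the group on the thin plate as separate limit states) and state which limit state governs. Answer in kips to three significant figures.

Bolt shear: A_b = π·1²/4 = 0.7854 in²; R_n = 54 × 0.7854 × 4 × 2 = 339.3 kips → 0.75 × 339.3 = 254 kips.
Bearing (1.2 l_c t F_u ≤ 2.4 d t F_u): upper limit = 2.4·1·0.3125·65 = 48.75 kips.
  Edge l_c = 1.875 − 1.125/2 = 1.312 → r_n = 31.99 kips; interior l_c = 3.375 − 1.125 = 2.25 → r_n = 48.75 kips.
  R_n,bearing = 2·31.99 + 2·48.75 = 161.5 kips → 0.75 × 161.5 = 121 kips.
Bearing governs: 121 kips.

121 kips (bearing governs)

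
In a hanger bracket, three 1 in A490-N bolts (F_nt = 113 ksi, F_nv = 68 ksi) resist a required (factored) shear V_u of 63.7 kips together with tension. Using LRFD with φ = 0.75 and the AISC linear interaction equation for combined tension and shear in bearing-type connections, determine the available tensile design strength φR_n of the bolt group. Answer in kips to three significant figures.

154 kips

A_b = π·1²/4 = 0.7854 in²; f_rv = 63.7 / (3 × 0.7854) = 27.04 ksi.
F'_nt = 1.3 F_nt − (F_nt / φF_nv) f_rv = 1.3·113 − (113/(0.75·68))·27.04 = 87 ksi, capped at F_nt → F'_nt = 87 ksi.
R_n = F'_nt · A_b · n = 87 × 0.7854 × 3 = 205 kips.
Design strength φR_n = 0.75 × 205 = 154 kips.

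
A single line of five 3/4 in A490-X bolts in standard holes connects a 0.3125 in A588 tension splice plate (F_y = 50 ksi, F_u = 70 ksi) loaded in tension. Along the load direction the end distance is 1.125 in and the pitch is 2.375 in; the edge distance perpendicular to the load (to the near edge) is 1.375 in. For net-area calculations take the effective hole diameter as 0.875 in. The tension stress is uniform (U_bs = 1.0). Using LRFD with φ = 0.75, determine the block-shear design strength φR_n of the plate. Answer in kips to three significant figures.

81.2 kips

Shear plane L_v = 1.125 + 4·2.375 = 10.62 in; A_gv = 10.62 × 0.3125 = 3.32 in².
A_nv = (10.62 − 4.5·0.875) × 0.3125 = 2.09 in².
A_nt = (1.375 − 0.5·0.875) × 0.3125 = 0.293 in².
0.6 F_u A_nv = 87.77 kips; 0.6 F_y A_gv = 99.61 kips → shear rupture governs the shear term.
R_n = 87.77 + 1.0 × 70 × 0.293 = 108.3 kips.
Design strength φR_n = 0.75 × 108.3 = 81.2 kips.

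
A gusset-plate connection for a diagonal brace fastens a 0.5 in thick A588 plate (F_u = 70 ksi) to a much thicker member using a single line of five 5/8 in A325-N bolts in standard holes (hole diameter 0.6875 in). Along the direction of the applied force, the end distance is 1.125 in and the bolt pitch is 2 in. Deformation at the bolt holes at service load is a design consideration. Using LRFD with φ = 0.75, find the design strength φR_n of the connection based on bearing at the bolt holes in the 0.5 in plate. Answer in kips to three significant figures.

182 kips

Per bolt r_n = 1.2 l_c t F_u ≤ 2.4 d t F_u; upper limit = 2.4 × 0.625 × 0.5 × 70 = 52.5 kips.
Edge bolt: l_c = 1.125 − 0.6875/2 = 0.7812 in → 1.2 × 0.7812 × 0.5 × 70 = 32.81 → r_n = 32.81 kips.
Interior bolts: l_c = 2 − 0.6875 = 1.312 in → 1.2 × 1.312 × 0.5 × 70 = 55.12 → r_n = 52.5 kips.
R_n = 1 × 32.81 + 4 × 52.5 = 242.8 kips.
Design strength φR_n = 0.75 × 242.8 = 182 kips.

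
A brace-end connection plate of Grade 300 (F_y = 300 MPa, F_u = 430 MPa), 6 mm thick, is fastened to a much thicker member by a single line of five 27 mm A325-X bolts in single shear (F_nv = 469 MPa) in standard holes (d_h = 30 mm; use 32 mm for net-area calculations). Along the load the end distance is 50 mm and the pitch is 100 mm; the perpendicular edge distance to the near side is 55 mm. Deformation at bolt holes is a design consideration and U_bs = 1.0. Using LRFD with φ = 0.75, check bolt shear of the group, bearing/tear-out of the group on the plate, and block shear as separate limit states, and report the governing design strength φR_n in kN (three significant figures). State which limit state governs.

431 kN (block shear governs)

Bolt shear: A_b = π·27²/4 = 572.6 mm²; R_n = 469 × 572.6 × 5 × 1 / 1000 = 1343 kN → 0.75 × 1343 = 1010 kN.
Bearing: edge l_c = 35, r_n = 108.4 kN; interior l_c = 70, r_n = 167.2 kN; R_n = 108.4 + 4·167.2 = 777.1 kN → 583 kN.
Block shear: A_gv = 2700, A_nv = 1836, A_nt = 234 mm²; R_n = min(0.6F_uA_nv, 0.6F_yA_gv) + U_bs·F_u·A_nt = 574.3 kN → 431 kN.
Block shear governs: 431 kN.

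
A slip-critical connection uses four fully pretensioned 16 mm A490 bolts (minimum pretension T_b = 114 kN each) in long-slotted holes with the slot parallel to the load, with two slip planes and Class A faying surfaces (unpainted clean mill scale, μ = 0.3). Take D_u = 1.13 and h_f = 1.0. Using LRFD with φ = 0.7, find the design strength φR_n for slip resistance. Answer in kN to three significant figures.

216 kN

R_n = μ · D_u · h_f · T_b · n_s · n_b = 0.3 × 1.13 × 1.0 × 114 × 2 × 4 = 309.2 kN.
Design strength φR_n = 0.7 × 309.2 = 216 kN.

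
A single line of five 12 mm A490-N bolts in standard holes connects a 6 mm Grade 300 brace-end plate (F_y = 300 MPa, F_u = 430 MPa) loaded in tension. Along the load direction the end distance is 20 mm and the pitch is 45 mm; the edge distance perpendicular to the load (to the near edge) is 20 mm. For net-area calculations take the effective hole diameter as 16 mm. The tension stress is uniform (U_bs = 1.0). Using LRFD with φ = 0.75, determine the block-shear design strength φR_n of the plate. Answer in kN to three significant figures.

172 kN

Shear plane L_v = 20 + 4·45 = 200 mm; A_gv = 200 × 6 = 1200 mm².
A_nv = (200 − 4.5·16) × 6 = 768 mm².
A_nt = (20 − 0.5·16) × 6 = 72 mm².
0.6 F_u A_nv = 198.1 kN; 0.6 F_y A_gv = 216 kN → shear rupture governs the shear term.
R_n = 198.1 + 1.0 × 430 × 72 / 1000 = 229.1 kN.
Design strength φR_n = 0.75 × 229.1 = 172 kN.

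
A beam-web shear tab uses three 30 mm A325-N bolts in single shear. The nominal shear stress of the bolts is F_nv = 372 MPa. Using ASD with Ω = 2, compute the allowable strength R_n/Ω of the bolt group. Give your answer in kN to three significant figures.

A_b = π × 30² / 4 = 706.9 mm².
R_n = F_nv · A_b · n · n_s = 372 × 706.9 × 3 × 1 / 1000 = 788.9 kN.
Allowable strength R_n/Ω = 788.9 / 2 = 394 kN.

394 kN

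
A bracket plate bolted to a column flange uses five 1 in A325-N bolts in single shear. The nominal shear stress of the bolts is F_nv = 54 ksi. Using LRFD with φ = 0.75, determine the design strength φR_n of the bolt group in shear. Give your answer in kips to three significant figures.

A_b = π × 1² / 4 = 0.7854 in².
R_n = F_nv · A_b · n · n_s = 54 × 0.7854 × 5 × 1 = 212.1 kips.
Design strength φR_n = 0.75 × 212.1 = 159 kips.

159 kips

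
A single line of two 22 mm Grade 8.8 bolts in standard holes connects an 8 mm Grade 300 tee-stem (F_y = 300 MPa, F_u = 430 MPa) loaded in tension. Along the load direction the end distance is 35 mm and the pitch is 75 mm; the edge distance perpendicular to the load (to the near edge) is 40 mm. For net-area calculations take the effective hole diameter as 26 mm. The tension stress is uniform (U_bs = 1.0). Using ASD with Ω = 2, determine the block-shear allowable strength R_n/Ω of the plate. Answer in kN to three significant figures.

120 kN

Shear plane L_v = 35 + 1·75 = 110 mm; A_gv = 110 × 8 = 880 mm².
A_nv = (110 − 1.5·26) × 8 = 568 mm².
A_nt = (40 − 0.5·26) × 8 = 216 mm².
0.6 F_u A_nv = 146.5 kN; 0.6 F_y A_gv = 158.4 kN → shear rupture governs the shear term.
R_n = 146.5 + 1.0 × 430 × 216 / 1000 = 239.4 kN.
Allowable strength R_n/Ω = 239.4 / 2 = 120 kN.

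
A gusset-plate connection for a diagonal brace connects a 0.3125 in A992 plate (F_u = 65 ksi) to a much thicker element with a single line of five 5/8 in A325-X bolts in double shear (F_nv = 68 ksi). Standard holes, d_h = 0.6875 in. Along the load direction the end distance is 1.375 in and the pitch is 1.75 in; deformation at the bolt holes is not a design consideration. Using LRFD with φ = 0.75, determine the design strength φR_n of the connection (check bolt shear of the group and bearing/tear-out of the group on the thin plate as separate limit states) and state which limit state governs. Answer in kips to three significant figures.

Bolt shear: A_b = π·0.625²/4 = 0.3068 in²; R_n = 68 × 0.3068 × 5 × 2 = 208.6 kips → 0.75 × 208.6 = 156 kips.
Bearing (1.5 l_c t F_u ≤ 3.0 d t F_u): upper limit = 3.0·0.625·0.3125·65 = 38.09 kips.
  Edge l_c = 1.375 − 0.6875/2 = 1.031 → r_n = 31.42 kips; interior l_c = 1.75 − 0.6875 = 1.062 → r_n = 32.37 kips.
  R_n,bearing = 1·31.42 + 4·32.37 = 160.9 kips → 0.75 × 160.9 = 121 kips.
Bearing governs: 121 kips.

121 kips (bearing governs)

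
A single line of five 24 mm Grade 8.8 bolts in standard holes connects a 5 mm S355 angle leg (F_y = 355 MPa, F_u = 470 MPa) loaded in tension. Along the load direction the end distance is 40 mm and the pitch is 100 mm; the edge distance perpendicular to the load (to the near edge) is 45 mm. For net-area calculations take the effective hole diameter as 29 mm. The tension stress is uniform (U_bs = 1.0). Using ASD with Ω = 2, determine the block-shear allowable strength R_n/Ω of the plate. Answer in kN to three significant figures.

254 kN

Shear plane L_v = 40 + 4·100 = 440 mm; A_gv = 440 × 5 = 2200 mm².
A_nv = (440 − 4.5·29) × 5 = 1548 mm².
A_nt = (45 − 0.5·29) × 5 = 152.5 mm².
0.6 F_u A_nv = 436.4 kN; 0.6 F_y A_gv = 468.6 kN → shear rupture governs the shear term.
R_n = 436.4 + 1.0 × 470 × 152.5 / 1000 = 508.1 kN.
Allowable strength R_n/Ω = 508.1 / 2 = 254 kN.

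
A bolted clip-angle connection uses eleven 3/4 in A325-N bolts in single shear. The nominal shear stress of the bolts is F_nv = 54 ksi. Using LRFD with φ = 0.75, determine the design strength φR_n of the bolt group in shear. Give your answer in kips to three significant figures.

197 kips

A_b = π × 0.75² / 4 = 0.4418 in².
R_n = F_nv · A_b · n · n_s = 54 × 0.4418 × 11 × 1 = 262.4 kips.
Design strength φR_n = 0.75 × 262.4 = 197 kips.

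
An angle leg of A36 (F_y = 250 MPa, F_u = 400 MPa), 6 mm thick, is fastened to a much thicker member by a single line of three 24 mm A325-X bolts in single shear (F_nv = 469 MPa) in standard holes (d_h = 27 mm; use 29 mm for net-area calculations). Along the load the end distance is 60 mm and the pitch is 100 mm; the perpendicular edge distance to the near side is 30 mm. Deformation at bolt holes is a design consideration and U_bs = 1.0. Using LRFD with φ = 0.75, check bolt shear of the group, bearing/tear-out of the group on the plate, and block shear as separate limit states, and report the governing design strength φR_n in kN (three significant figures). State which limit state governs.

Bolt shear: A_b = π·24²/4 = 452.4 mm²; R_n = 469 × 452.4 × 3 × 1 / 1000 = 636.5 kN → 0.75 × 636.5 = 477 kN.
Bearing: edge l_c = 46.5, r_n = 133.9 kN; interior l_c = 73, r_n = 138.2 kN; R_n = 133.9 + 2·138.2 = 410.4 kN → 308 kN.
Block shear: A_gv = 1560, A_nv = 1125, A_nt = 93 mm²; R_n = min(0.6F_uA_nv, 0.6F_yA_gv) + U_bs·F_u·A_nt = 271.2 kN → 203 kN.
Block shear governs: 203 kN.

203 kN (block shear governs)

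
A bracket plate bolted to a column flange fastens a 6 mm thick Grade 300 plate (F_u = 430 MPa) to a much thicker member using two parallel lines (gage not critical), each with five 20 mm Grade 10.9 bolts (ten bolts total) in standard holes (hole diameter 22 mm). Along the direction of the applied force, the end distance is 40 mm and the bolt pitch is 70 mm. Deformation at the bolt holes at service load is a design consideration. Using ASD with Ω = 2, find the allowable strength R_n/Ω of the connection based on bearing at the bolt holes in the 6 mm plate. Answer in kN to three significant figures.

Per bolt r_n = 1.2 l_c t F_u ≤ 2.4 d t F_u; upper limit = 2.4 × 20 × 6 × 430 / 1000 = 123.8 kN.
Edge bolt: l_c = 40 − 22/2 = 29 mm → 1.2 × 29 × 6 × 430 / 1000 = 89.78 → r_n = 89.78 kN.
Interior bolts: l_c = 70 − 22 = 48 mm → 1.2 × 48 × 6 × 430 / 1000 = 148.6 → r_n = 123.8 kN.
R_n = 2 × 89.78 + 8 × 123.8 = 1170 kN.
Allowable strength R_n/Ω = 1170 / 2 = 585 kN.

585 kN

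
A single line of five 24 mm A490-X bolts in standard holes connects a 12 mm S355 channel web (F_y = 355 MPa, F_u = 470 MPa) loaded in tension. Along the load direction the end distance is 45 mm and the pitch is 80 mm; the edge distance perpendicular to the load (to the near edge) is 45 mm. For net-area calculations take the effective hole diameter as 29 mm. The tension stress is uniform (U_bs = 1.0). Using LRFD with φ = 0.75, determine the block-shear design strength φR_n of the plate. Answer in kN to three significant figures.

Shear plane L_v = 45 + 4·80 = 365 mm; A_gv = 365 × 12 = 4380 mm².
A_nv = (365 − 4.5·29) × 12 = 2814 mm².
A_nt = (45 − 0.5·29) × 12 = 366 mm².
0.6 F_u A_nv = 793.5 kN; 0.6 F_y A_gv = 932.9 kN → shear rupture governs the shear term.
R_n = 793.5 + 1.0 × 470 × 366 / 1000 = 965.6 kN.
Design strength φR_n = 0.75 × 965.6 = 724 kN.

724 kN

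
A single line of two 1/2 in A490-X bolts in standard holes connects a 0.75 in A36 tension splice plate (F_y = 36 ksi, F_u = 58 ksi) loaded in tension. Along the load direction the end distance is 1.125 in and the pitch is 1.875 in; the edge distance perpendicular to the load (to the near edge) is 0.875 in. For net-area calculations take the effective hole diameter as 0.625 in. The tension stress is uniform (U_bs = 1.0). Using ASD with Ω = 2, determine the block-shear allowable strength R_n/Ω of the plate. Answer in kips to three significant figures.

36.5 kips

Shear plane L_v = 1.125 + 1·1.875 = 3 in; A_gv = 3 × 0.75 = 2.25 in².
A_nv = (3 − 1.5·0.625) × 0.75 = 1.547 in².
A_nt = (0.875 − 0.5·0.625) × 0.75 = 0.4219 in².
0.6 F_u A_nv = 53.83 kips; 0.6 F_y A_gv = 48.6 kips → shear yielding governs the shear term.
R_n = 48.6 + 1.0 × 58 × 0.4219 = 73.07 kips.
Allowable strength R_n/Ω = 73.07 / 2 = 36.5 kips.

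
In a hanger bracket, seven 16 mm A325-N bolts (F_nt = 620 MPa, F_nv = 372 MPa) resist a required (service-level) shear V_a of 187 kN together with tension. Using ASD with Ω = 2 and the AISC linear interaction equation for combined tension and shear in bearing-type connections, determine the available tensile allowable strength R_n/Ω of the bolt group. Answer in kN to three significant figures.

A_b = π·16²/4 = 201.1 mm²; f_rv = 187 × 1000 / (7 × 201.1) = 132.9 MPa.
F'_nt = 1.3 F_nt − (Ω F_nt / F_nv) f_rv = 1.3·620 − (2·620/372)·132.9 = 363.1 MPa, capped at F_nt → F'_nt = 363.1 MPa.
R_n = F'_nt · A_b · n = 363.1 × 201.1 × 7 / 1000 = 511.1 kN.
Allowable strength R_n/Ω = 511.1 / 2 = 256 kN.

256 kN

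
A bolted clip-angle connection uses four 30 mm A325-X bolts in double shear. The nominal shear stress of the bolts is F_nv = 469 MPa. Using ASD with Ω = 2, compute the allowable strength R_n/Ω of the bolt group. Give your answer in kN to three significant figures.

1330 kN

A_b = π × 30² / 4 = 706.9 mm².
R_n = F_nv · A_b · n · n_s = 469 × 706.9 × 4 × 2 / 1000 = 2652 kN.
Allowable strength R_n/Ω = 2652 / 2 = 1330 kN.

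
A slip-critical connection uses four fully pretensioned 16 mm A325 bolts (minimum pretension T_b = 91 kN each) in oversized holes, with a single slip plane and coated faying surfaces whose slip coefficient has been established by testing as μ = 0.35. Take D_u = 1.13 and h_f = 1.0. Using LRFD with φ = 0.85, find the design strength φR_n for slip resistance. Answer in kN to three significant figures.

R_n = μ · D_u · h_f · T_b · n_s · n_b = 0.35 × 1.13 × 1.0 × 91 × 1 × 4 = 144 kN.
Design strength φR_n = 0.85 × 144 = 122 kN.

122 kN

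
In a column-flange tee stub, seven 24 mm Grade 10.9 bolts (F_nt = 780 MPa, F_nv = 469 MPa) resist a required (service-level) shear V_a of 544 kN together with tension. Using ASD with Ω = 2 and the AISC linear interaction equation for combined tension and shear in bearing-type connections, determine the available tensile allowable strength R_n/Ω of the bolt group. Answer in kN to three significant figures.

701 kN

A_b = π·24²/4 = 452.4 mm²; f_rv = 544 × 1000 / (7 × 452.4) = 171.8 MPa.
F'_nt = 1.3 F_nt − (Ω F_nt / F_nv) f_rv = 1.3·780 − (2·780/469)·171.8 = 442.6 MPa, capped at F_nt → F'_nt = 442.6 MPa.
R_n = F'_nt · A_b · n = 442.6 × 452.4 × 7 / 1000 = 1402 kN.
Allowable strength R_n/Ω = 1402 / 2 = 701 kN.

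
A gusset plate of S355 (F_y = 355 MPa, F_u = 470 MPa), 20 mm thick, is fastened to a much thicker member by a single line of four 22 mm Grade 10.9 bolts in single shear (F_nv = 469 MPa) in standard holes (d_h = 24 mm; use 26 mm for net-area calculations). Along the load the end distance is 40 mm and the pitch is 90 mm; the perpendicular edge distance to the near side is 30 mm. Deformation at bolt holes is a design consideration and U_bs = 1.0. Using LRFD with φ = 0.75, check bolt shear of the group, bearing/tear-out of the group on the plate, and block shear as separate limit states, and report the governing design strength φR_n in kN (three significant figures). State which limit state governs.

535 kN (bolt shear governs)

Bolt shear: A_b = π·22²/4 = 380.1 mm²; R_n = 469 × 380.1 × 4 × 1 / 1000 = 713.1 kN → 0.75 × 713.1 = 535 kN.
Bearing: edge l_c = 28, r_n = 315.8 kN; interior l_c = 66, r_n = 496.3 kN; R_n = 315.8 + 3·496.3 = 1805 kN → 1350 kN.
Block shear: A_gv = 6200, A_nv = 4380, A_nt = 340 mm²; R_n = min(0.6F_uA_nv, 0.6F_yA_gv) + U_bs·F_u·A_nt = 1395 kN → 1050 kN.
Bolt shear governs: 535 kN.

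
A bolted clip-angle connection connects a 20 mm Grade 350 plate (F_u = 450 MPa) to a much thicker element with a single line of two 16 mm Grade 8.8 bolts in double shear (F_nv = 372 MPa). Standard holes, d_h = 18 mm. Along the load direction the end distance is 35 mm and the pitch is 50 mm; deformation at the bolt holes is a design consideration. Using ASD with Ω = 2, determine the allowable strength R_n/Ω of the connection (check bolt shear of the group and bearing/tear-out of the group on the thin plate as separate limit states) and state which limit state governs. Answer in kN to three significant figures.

150 kN (bolt shear governs)

Bolt shear: A_b = π·16²/4 = 201.1 mm²; R_n = 372 × 201.1 × 2 × 2 / 1000 = 299.2 kN → 299.2 / 2 = 150 kN.
Bearing (1.2 l_c t F_u ≤ 2.4 d t F_u): upper limit = 2.4·16·20·450 / 1000 = 345.6 kN.
  Edge l_c = 35 − 18/2 = 26 → r_n = 280.8 kN; interior l_c = 50 − 18 = 32 → r_n = 345.6 kN.
  R_n,bearing = 1·280.8 + 1·345.6 = 626.4 kN → 626.4 / 2 = 313 kN.
Bolt shear governs: 150 kN.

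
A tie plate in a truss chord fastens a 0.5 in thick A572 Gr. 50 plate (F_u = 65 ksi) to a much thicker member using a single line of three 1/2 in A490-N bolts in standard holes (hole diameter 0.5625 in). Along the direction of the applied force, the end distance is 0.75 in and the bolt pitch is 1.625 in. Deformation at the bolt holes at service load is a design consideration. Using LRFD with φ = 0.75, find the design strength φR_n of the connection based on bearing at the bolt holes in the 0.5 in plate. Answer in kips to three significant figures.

Per bolt r_n = 1.2 l_c t F_u ≤ 2.4 d t F_u; upper limit = 2.4 × 0.5 × 0.5 × 65 = 39 kips.
Edge bolt: l_c = 0.75 − 0.5625/2 = 0.4688 in → 1.2 × 0.4688 × 0.5 × 65 = 18.28 → r_n = 18.28 kips.
Interior bolts: l_c = 1.625 − 0.5625 = 1.062 in → 1.2 × 1.062 × 0.5 × 65 = 41.44 → r_n = 39 kips.
R_n = 1 × 18.28 + 2 × 39 = 96.28 kips.
Design strength φR_n = 0.75 × 96.28 = 72.2 kips.

72.2 kips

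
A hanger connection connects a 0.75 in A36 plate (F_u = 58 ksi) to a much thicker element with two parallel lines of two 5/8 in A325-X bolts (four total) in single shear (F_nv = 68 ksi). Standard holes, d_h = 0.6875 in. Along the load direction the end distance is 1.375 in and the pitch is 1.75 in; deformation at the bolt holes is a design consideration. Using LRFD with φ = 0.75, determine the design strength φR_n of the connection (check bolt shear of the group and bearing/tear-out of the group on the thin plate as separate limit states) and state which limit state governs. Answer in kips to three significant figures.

Bolt shear: A_b = π·0.625²/4 = 0.3068 in²; R_n = 68 × 0.3068 × 4 × 1 = 83.45 kips → 0.75 × 83.45 = 62.6 kips.
Bearing (1.2 l_c t F_u ≤ 2.4 d t F_u): upper limit = 2.4·0.625·0.75·58 = 65.25 kips.
  Edge l_c = 1.375 − 0.6875/2 = 1.031 → r_n = 53.83 kips; interior l_c = 1.75 − 0.6875 = 1.062 → r_n = 55.46 kips.
  R_n,bearing = 2·53.83 + 2·55.46 = 218.6 kips → 0.75 × 218.6 = 164 kips.
Bolt shear governs: 62.6 kips.

62.6 kips (bolt shear governs)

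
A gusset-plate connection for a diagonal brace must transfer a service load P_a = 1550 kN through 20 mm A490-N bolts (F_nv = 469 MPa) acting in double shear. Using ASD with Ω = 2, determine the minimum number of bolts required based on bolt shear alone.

11 bolts

A_b = π·20²/4 = 314.2 mm².
Per-bolt allowable strength R_n/Ω = 469 × 314.2 × 2 / 1000 / 2 = 147.3 kN.
n ≥ 1550 / 147.3 = 10.52 → use 11 bolts.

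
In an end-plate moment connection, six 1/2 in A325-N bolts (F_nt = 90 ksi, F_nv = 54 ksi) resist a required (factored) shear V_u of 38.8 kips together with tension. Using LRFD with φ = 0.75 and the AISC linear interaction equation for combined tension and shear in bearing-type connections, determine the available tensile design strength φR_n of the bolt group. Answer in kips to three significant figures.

A_b = π·0.5²/4 = 0.1963 in²; f_rv = 38.8 / (6 × 0.1963) = 32.93 ksi.
F'_nt = 1.3 F_nt − (F_nt / φF_nv) f_rv = 1.3·90 − (90/(0.75·54))·32.93 = 43.81 ksi, capped at F_nt → F'_nt = 43.81 ksi.
R_n = F'_nt · A_b · n = 43.81 × 0.1963 × 6 = 51.62 kips.
Design strength φR_n = 0.75 × 51.62 = 38.7 kips.

38.7 kips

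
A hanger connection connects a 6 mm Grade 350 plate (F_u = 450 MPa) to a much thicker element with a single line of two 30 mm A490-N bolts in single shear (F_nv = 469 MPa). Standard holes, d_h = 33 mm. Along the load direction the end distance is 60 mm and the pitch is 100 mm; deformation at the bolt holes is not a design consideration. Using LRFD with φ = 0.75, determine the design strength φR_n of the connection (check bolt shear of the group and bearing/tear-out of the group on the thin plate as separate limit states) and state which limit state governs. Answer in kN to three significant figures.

Bolt shear: A_b = π·30²/4 = 706.9 mm²; R_n = 469 × 706.9 × 2 × 1 / 1000 = 663 kN → 0.75 × 663 = 497 kN.
Bearing (1.5 l_c t F_u ≤ 3.0 d t F_u): upper limit = 3.0·30·6·450 / 1000 = 243 kN.
  Edge l_c = 60 − 33/2 = 43.5 → r_n = 176.2 kN; interior l_c = 100 − 33 = 67 → r_n = 243 kN.
  R_n,bearing = 1·176.2 + 1·243 = 419.2 kN → 0.75 × 419.2 = 314 kN.
Bearing governs: 314 kN.

314 kN (bearing governs)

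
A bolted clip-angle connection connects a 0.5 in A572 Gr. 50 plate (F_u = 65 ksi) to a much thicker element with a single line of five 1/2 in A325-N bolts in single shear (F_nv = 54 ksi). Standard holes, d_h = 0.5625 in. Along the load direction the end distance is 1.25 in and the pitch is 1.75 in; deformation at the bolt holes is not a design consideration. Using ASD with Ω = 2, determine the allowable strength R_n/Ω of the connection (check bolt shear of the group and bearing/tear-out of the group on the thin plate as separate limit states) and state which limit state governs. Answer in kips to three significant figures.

26.5 kips (bolt shear governs)

Bolt shear: A_b = π·0.5²/4 = 0.1963 in²; R_n = 54 × 0.1963 × 5 × 1 = 53.01 kips → 53.01 / 2 = 26.5 kips.
Bearing (1.5 l_c t F_u ≤ 3.0 d t F_u): upper limit = 3.0·0.5·0.5·65 = 48.75 kips.
  Edge l_c = 1.25 − 0.5625/2 = 0.9688 → r_n = 47.23 kips; interior l_c = 1.75 − 0.5625 = 1.188 → r_n = 48.75 kips.
  R_n,bearing = 1·47.23 + 4·48.75 = 242.2 kips → 242.2 / 2 = 121 kips.
Bolt shear governs: 26.5 kips.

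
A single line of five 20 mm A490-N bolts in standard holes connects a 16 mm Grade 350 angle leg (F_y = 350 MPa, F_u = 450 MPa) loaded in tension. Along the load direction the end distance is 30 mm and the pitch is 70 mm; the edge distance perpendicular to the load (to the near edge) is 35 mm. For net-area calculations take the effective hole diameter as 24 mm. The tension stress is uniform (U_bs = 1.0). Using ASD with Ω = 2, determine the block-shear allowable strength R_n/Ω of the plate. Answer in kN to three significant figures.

Shear plane L_v = 30 + 4·70 = 310 mm; A_gv = 310 × 16 = 4960 mm².
A_nv = (310 − 4.5·24) × 16 = 3232 mm².
A_nt = (35 − 0.5·24) × 16 = 368 mm².
0.6 F_u A_nv = 872.6 kN; 0.6 F_y A_gv = 1042 kN → shear rupture governs the shear term.
R_n = 872.6 + 1.0 × 450 × 368 / 1000 = 1038 kN.
Allowable strength R_n/Ω = 1038 / 2 = 519 kN.

519 kN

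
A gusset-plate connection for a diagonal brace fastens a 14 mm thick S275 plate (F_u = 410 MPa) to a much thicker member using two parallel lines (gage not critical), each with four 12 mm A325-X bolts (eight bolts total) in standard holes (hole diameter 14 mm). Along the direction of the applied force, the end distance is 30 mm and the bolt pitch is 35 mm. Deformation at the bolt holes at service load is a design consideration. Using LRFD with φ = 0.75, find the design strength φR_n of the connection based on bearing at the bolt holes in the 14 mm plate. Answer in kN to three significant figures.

Per bolt r_n = 1.2 l_c t F_u ≤ 2.4 d t F_u; upper limit = 2.4 × 12 × 14 × 410 / 1000 = 165.3 kN.
Edge bolt: l_c = 30 − 14/2 = 23 mm → 1.2 × 23 × 14 × 410 / 1000 = 158.4 → r_n = 158.4 kN.
Interior bolts: l_c = 35 − 14 = 21 mm → 1.2 × 21 × 14 × 410 / 1000 = 144.6 → r_n = 144.6 kN.
R_n = 2 × 158.4 + 6 × 144.6 = 1185 kN.
Design strength φR_n = 0.75 × 1185 = 889 kN.

889 kN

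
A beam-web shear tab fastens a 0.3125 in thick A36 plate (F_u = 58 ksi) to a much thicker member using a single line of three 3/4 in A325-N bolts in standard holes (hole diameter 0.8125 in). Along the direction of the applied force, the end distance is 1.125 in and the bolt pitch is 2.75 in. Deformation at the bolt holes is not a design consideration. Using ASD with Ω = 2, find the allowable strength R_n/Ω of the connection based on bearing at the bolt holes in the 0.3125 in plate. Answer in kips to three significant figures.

50.6 kips

Per bolt r_n = 1.5 l_c t F_u ≤ 3.0 d t F_u; upper limit = 3.0 × 0.75 × 0.3125 × 58 = 40.78 kips.
Edge bolt: l_c = 1.125 − 0.8125/2 = 0.7188 in → 1.5 × 0.7188 × 0.3125 × 58 = 19.54 → r_n = 19.54 kips.
Interior bolts: l_c = 2.75 − 0.8125 = 1.938 in → 1.5 × 1.938 × 0.3125 × 58 = 52.68 → r_n = 40.78 kips.
R_n = 1 × 19.54 + 2 × 40.78 = 101.1 kips.
Allowable strength R_n/Ω = 101.1 / 2 = 50.6 kips.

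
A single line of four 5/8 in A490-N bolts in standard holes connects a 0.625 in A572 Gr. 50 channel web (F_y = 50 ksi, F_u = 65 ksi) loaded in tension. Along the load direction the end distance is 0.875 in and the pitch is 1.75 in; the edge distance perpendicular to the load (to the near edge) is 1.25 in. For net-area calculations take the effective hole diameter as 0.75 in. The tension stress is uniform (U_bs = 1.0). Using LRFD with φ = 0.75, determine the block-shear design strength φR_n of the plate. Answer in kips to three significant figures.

90.6 kips

Shear plane L_v = 0.875 + 3·1.75 = 6.125 in; A_gv = 6.125 × 0.625 = 3.828 in².
A_nv = (6.125 − 3.5·0.75) × 0.625 = 2.188 in².
A_nt = (1.25 − 0.5·0.75) × 0.625 = 0.5469 in².
0.6 F_u A_nv = 85.31 kips; 0.6 F_y A_gv = 114.8 kips → shear rupture governs the shear term.
R_n = 85.31 + 1.0 × 65 × 0.5469 = 120.9 kips.
Design strength φR_n = 0.75 × 120.9 = 90.6 kips.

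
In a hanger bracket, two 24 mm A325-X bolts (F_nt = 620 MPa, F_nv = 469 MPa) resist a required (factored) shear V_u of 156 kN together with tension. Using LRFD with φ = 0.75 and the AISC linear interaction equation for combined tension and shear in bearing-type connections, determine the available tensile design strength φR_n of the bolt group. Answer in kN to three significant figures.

A_b = π·24²/4 = 452.4 mm²; f_rv = 156 × 1000 / (2 × 452.4) = 172.4 MPa.
F'_nt = 1.3 F_nt − (F_nt / φF_nv) f_rv = 1.3·620 − (620/(0.75·469))·172.4 = 502.1 MPa, capped at F_nt → F'_nt = 502.1 MPa.
R_n = F'_nt · A_b · n = 502.1 × 452.4 × 2 / 1000 = 454.3 kN.
Design strength φR_n = 0.75 × 454.3 = 341 kN.

341 kN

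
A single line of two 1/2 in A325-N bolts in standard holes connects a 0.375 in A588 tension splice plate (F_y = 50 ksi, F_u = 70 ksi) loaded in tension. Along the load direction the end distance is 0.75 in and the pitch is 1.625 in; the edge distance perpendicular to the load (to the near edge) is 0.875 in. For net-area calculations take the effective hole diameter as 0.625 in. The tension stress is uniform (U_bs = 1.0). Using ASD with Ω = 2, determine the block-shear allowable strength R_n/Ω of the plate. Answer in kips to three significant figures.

Shear plane L_v = 0.75 + 1·1.625 = 2.375 in; A_gv = 2.375 × 0.375 = 0.8906 in².
A_nv = (2.375 − 1.5·0.625) × 0.375 = 0.5391 in².
A_nt = (0.875 − 0.5·0.625) × 0.375 = 0.2109 in².
0.6 F_u A_nv = 22.64 kips; 0.6 F_y A_gv = 26.72 kips → shear rupture governs the shear term.
R_n = 22.64 + 1.0 × 70 × 0.2109 = 37.41 kips.
Allowable strength R_n/Ω = 37.41 / 2 = 18.7 kips.

18.7 kips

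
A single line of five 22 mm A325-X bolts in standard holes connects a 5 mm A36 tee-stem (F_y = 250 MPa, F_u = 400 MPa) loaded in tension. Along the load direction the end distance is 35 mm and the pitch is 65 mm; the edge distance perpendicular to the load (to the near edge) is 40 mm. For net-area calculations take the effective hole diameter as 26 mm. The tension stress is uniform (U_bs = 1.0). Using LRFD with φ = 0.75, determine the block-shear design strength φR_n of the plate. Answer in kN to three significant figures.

Shear plane L_v = 35 + 4·65 = 295 mm; A_gv = 295 × 5 = 1475 mm².
A_nv = (295 − 4.5·26) × 5 = 890 mm².
A_nt = (40 − 0.5·26) × 5 = 135 mm².
0.6 F_u A_nv = 213.6 kN; 0.6 F_y A_gv = 221.2 kN → shear rupture governs the shear term.
R_n = 213.6 + 1.0 × 400 × 135 / 1000 = 267.6 kN.
Design strength φR_n = 0.75 × 267.6 = 201 kN.

201 kN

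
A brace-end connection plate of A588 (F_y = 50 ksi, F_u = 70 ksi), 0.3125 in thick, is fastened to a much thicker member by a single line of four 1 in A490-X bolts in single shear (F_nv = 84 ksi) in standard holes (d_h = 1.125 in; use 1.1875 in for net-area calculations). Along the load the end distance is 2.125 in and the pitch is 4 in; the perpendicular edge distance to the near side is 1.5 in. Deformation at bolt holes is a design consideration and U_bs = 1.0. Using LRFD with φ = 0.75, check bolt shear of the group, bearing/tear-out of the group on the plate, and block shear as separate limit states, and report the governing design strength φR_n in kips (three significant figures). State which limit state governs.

Bolt shear: A_b = π·1²/4 = 0.7854 in²; R_n = 84 × 0.7854 × 4 × 1 = 263.9 kips → 0.75 × 263.9 = 198 kips.
Bearing: edge l_c = 1.562, r_n = 41.02 kips; interior l_c = 2.875, r_n = 52.5 kips; R_n = 41.02 + 3·52.5 = 198.5 kips → 149 kips.
Block shear: A_gv = 4.414, A_nv = 3.115, A_nt = 0.2832 in²; R_n = min(0.6F_uA_nv, 0.6F_yA_gv) + U_bs·F_u·A_nt = 150.7 kips → 113 kips.
Block shear governs: 113 kips.

113 kips (block shear governs)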